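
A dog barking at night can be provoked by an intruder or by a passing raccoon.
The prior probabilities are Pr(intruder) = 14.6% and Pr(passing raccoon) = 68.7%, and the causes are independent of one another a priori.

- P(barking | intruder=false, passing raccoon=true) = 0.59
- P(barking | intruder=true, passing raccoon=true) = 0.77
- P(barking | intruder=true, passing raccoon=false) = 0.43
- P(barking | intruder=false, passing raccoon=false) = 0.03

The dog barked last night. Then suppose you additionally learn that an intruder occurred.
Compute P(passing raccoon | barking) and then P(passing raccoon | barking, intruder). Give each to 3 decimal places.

P(passing raccoon | barking) ≈ 0.939; P(passing raccoon | barking, intruder) ≈ 0.797

By total probability over the 4 (intruder, passing raccoon) configurations:
  P(barking) = 0.03*0.854*0.313 + 0.59*0.854*0.687 + 0.43*0.146*0.313 + 0.77*0.146*0.687
        = 0.008019 + 0.346152 + 0.019650 + 0.077233 = 0.451054
Configurations with passing raccoon contribute 0.423385, so
  P(passing raccoon | barking) = 0.423385 / 0.451054 ≈ 0.939

Now also conditioning on intruder=true:
By total probability over both values of passing raccoon:
  P(barking | intruder) = 0.43·0.313 + 0.77·0.687
        = 0.134590 + 0.528990 = 0.663580
Keeping only the passing raccoon-present terms gives 0.528990, so
  P(passing raccoon | barking, intruder) = 0.528990 / 0.663580 ≈ 0.797
— intruder explains away the evidence for passing raccoon.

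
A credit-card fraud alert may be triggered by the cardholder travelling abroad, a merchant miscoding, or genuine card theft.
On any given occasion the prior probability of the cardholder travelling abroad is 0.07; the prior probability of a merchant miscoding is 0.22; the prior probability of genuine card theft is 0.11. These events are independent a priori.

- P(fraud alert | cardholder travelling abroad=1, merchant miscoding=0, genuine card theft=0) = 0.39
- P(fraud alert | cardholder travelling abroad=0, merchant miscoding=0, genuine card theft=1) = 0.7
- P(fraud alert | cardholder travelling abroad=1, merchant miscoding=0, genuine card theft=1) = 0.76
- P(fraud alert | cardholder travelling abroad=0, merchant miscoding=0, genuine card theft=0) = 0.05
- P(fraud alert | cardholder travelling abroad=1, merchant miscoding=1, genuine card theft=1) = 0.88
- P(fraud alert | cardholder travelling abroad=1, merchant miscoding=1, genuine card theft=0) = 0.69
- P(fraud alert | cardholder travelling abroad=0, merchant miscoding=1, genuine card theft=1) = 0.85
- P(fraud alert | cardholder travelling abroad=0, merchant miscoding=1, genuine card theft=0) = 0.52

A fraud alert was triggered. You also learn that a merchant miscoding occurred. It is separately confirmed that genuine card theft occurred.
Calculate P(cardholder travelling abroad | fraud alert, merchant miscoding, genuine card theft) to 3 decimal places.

By total probability over both values of cardholder travelling abroad:
  P(fraud alert | merchant miscoding, genuine card theft) = 0.85×0.93 + 0.88×0.07
        = 0.790500 + 0.061600 = 0.852100
Configurations with cardholder travelling abroad contribute 0.061600, so
  P(cardholder travelling abroad | fraud alert, merchant miscoding, genuine card theft) = 0.061600 / 0.852100 ≈ 0.072

P(cardholder travelling abroad | fraud alert, merchant miscoding, genuine card theft) ≈ 0.072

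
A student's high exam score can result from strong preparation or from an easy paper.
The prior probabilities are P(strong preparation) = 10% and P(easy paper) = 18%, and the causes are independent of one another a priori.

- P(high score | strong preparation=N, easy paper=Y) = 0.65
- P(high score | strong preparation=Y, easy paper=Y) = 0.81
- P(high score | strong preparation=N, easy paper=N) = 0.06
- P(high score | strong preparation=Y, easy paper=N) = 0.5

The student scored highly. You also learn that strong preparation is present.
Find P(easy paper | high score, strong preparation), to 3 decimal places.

P(high score | strong preparation) = 0.5·0.82 + 0.81·0.18 = 0.410000 + 0.145800 = 0.555800
Restricting to configurations with easy paper present: 0.81·0.18 = 0.145800.
So P(easy paper | high score, strong preparation) = 0.145800/0.555800 ≈ 0.262.

P(easy paper | high score, strong preparation) ≈ 0.262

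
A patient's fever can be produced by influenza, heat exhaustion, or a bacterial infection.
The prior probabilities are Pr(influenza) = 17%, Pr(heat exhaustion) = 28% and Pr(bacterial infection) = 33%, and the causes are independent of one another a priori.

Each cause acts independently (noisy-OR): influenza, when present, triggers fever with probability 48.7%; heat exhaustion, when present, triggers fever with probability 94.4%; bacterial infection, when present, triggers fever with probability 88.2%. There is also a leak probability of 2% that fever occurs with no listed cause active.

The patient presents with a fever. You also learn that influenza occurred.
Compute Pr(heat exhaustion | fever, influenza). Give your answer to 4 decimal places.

Pr(heat exhaustion | fever, influenza) ≈ 0.3719

Under noisy-OR, P(fever | causes) = 1 − (1−0.02)·∏(1−qᵢ) over the active causes.
Sum P(fever|·) weighted by the priors over the 4 (heat exhaustion, bacterial infection) configurations:
  P(fever | influenza) = 0.49726×0.72×0.67 + 0.940677×0.72×0.33 + 0.971847×0.28×0.67 + 0.996678×0.28×0.33
        = 0.239878 + 0.223505 + 0.182318 + 0.092093 = 0.737794
The terms with heat exhaustion present sum to 0.274411, so
  P(heat exhaustion | fever, influenza) = 0.274411 / 0.737794 ≈ 0.3719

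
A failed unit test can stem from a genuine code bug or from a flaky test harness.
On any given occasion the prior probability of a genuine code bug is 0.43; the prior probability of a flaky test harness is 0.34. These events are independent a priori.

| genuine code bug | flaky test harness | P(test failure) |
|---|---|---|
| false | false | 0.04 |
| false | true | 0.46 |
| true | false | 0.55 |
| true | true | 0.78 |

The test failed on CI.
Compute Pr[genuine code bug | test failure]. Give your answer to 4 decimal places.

Pr[genuine code bug | test failure] ≈ 0.7216

For the numerator, keep only genuine code bug=true terms: 0.156090 + 0.114036 = 0.270126
The normalizing constant is 0.04·0.57·0.66 + 0.46·0.57·0.34 + 0.55·0.43·0.66 + 0.78·0.43·0.34 = 0.374322
P(genuine code bug | test failure) = 0.270126/0.374322 ≈ 0.7216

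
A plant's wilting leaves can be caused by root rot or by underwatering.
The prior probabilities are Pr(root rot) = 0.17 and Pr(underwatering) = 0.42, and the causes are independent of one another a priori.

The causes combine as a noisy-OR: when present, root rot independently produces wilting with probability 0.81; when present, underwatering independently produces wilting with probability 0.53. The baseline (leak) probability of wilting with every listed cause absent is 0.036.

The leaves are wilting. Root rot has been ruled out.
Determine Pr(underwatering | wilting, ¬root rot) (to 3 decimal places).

Under noisy-OR, P(wilting | causes) = 1 − (1−0.036)·∏(1−qᵢ) over the active causes.
Sum P(wilting|·) weighted by the priors over both values of underwatering:
  P(wilting | ¬root rot) = 0.036*0.58 + 0.54692*0.42
        = 0.020880 + 0.229706 = 0.250586
Keeping only the underwatering-present terms gives 0.229706, so
  P(underwatering | wilting, ¬root rot) = 0.229706 / 0.250586 ≈ 0.917

Pr(underwatering | wilting, ¬root rot) ≈ 0.917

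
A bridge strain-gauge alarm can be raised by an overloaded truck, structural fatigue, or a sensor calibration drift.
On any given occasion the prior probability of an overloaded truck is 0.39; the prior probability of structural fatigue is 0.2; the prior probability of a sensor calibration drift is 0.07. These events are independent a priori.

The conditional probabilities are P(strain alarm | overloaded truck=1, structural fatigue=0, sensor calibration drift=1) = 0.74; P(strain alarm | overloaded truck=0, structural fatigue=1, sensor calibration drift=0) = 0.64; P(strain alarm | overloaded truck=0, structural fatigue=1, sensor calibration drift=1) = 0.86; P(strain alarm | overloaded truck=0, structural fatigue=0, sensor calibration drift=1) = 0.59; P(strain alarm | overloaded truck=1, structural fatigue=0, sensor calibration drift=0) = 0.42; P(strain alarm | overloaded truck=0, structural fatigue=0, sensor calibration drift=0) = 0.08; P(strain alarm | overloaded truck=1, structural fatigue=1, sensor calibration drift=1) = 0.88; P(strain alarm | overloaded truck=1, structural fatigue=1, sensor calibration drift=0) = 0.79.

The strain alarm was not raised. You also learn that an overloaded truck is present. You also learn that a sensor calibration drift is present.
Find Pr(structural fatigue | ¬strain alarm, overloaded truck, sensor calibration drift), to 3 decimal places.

Pr(structural fatigue | ¬strain alarm, overloaded truck, sensor calibration drift) ≈ 0.103

For the numerator, keep only structural fatigue=true terms: 0.12*0.2 = 0.024000
The normalizing constant is 0.26*0.8 + 0.12*0.2 = 0.232000
Posterior = 0.024000 / 0.232000 ≈ 0.103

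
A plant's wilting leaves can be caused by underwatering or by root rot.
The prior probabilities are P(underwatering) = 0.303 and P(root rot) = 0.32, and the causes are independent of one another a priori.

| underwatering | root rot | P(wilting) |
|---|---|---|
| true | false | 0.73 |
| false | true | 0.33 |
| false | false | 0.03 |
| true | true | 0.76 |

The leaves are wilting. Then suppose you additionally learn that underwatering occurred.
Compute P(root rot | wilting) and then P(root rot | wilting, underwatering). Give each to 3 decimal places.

P(wilting) = 0.03·0.697·0.68 + 0.33·0.697·0.32 + 0.73·0.303·0.68 + 0.76·0.303·0.32 = 0.014219 + 0.073603 + 0.150409 + 0.073690 = 0.311921
Of this, 0.147293 comes from 0.073603 + 0.073690 (the root rot=true cases).
Hence the posterior is 0.147293/0.311921 ≈ 0.472.

With the extra evidence:
Numerator (weight on configurations with root rot): 0.76·0.32 = 0.243200
Denominator P(wilting | underwatering): 0.73·0.68 + 0.76·0.32 = 0.739600
P(root rot | wilting, underwatering) = 0.243200/0.739600 ≈ 0.329
Conditioning on underwatering lowers the posterior on root rot: the classic explaining-away effect in a common-effect structure.

P(root rot | wilting) ≈ 0.472; P(root rot | wilting, underwatering) ≈ 0.329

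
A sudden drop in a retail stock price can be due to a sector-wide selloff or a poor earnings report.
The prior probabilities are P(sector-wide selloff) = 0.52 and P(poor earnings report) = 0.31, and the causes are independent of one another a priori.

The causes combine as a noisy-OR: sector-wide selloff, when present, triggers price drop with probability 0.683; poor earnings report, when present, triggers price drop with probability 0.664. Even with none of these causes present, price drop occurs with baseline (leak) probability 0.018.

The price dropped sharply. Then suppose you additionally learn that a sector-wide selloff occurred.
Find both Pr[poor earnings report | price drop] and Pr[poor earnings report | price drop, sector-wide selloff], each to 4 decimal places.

Pr[poor earnings report | price drop] ≈ 0.4909; Pr[poor earnings report | price drop, sector-wide selloff] ≈ 0.3687

Under noisy-OR, P(price drop | causes) = 1 − (1−0.018)·∏(1−qᵢ) over the active causes.
By total probability over the 4 (sector-wide selloff, poor earnings report) configurations:
  P(price drop) = 0.018·0.48·0.69 + 0.670048·0.48·0.31 + 0.688706·0.52·0.69 + 0.895405·0.52·0.31
        = 0.005962 + 0.099703 + 0.247108 + 0.144339 = 0.497112
Configurations with poor earnings report contribute 0.244042, so
  P(poor earnings report | price drop) = 0.244042 / 0.497112 ≈ 0.4909

With the extra evidence:
P(price drop | sector-wide selloff) = 0.688706·0.69 + 0.895405·0.31 = 0.475207 + 0.277576 = 0.752783
The poor earnings report-present share is 0.895405·0.31 = 0.277576.
So P(poor earnings report | price drop, sector-wide selloff) = 0.277576/0.752783 ≈ 0.3687.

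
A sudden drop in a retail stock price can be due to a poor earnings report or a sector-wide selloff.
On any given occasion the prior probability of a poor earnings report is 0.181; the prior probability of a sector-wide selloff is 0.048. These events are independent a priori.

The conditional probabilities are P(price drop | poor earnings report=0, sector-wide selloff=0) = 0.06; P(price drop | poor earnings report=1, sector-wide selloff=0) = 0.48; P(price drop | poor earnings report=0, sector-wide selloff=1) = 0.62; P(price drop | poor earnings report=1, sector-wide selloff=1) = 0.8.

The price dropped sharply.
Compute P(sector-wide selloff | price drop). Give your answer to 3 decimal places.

P(sector-wide selloff | price drop) ≈ 0.195

Numerator (weight on configurations with sector-wide selloff): 0.024373 + 0.006950 = 0.031323
Denominator P(price drop): 0.06×0.819×0.952 + 0.62×0.819×0.048 + 0.48×0.181×0.952 + 0.8×0.181×0.048 = 0.160814
P(sector-wide selloff | price drop) = 0.031323/0.160814 ≈ 0.195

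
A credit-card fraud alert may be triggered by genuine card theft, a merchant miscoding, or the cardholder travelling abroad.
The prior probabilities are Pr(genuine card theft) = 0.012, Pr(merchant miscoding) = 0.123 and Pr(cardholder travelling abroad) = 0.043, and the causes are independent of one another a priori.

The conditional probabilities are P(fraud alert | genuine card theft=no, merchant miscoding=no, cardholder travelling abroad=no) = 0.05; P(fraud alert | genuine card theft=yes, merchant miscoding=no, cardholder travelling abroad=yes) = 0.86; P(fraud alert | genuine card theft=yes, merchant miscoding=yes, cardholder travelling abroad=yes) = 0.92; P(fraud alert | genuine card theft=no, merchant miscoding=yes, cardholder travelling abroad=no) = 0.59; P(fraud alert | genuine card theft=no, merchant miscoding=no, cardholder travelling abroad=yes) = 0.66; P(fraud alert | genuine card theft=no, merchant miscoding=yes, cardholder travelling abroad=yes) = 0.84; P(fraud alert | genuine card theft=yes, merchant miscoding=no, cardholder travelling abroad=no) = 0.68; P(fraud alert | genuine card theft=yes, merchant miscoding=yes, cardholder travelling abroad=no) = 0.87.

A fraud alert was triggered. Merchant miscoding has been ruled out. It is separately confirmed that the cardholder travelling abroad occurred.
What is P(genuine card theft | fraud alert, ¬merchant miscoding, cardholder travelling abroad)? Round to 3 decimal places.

Enumerate both values of genuine card theft and weight by the priors:
  P(fraud alert | ¬merchant miscoding, cardholder travelling abroad) = 0.66*0.988 + 0.86*0.012
        = 0.652080 + 0.010320 = 0.662400
Keeping only the genuine card theft-present terms gives 0.010320, so
  P(genuine card theft | fraud alert, ¬merchant miscoding, cardholder travelling abroad) = 0.010320 / 0.662400 ≈ 0.016

P(genuine card theft | fraud alert, ¬merchant miscoding, cardholder travelling abroad) ≈ 0.016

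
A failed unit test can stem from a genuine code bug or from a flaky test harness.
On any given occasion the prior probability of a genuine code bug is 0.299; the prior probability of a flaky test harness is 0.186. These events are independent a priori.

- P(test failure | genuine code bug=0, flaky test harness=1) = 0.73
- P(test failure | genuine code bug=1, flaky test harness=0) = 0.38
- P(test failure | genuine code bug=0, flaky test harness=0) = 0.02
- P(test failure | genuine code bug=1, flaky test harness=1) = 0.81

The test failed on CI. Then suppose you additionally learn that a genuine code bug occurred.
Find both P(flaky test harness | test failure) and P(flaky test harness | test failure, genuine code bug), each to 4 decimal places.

P(flaky test harness | test failure) ≈ 0.5744; P(flaky test harness | test failure, genuine code bug) ≈ 0.3275

By total probability over the 4 (genuine code bug, flaky test harness) configurations:
  P(test failure) = 0.02×0.701×0.814 + 0.73×0.701×0.186 + 0.38×0.299×0.814 + 0.81×0.299×0.186
        = 0.011412 + 0.095182 + 0.092487 + 0.045047 = 0.244128
Keeping only the flaky test harness-present terms gives 0.140229, so
  P(flaky test harness | test failure) = 0.140229 / 0.244128 ≈ 0.5744

Now also conditioning on genuine code bug=true:
For the numerator, keep only flaky test harness=true terms: 0.81*0.186 = 0.150660
The normalizing constant is 0.38*0.814 + 0.81*0.186 = 0.459980
P(flaky test harness | test failure, genuine code bug) = 0.150660/0.459980 ≈ 0.3275
This is intercausal reasoning (explaining away): once genuine code bug accounts for the test failure, flaky test harness becomes less likely.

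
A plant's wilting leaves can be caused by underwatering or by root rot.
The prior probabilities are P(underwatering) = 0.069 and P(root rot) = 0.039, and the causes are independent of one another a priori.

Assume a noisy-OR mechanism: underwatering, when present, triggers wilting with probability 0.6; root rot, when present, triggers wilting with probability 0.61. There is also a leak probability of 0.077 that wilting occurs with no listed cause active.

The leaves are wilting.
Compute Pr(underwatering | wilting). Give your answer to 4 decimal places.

Pr(underwatering | wilting) ≈ 0.3239

Under noisy-OR, P(wilting | causes) = 1 − (1−0.077)·∏(1−qᵢ) over the active causes.
For the numerator, keep only underwatering=true terms: 0.041828 + 0.002304 = 0.044132
Normalizer over all consistent configurations: 0.077*0.931*0.961 + 0.64003*0.931*0.039 + 0.6308*0.069*0.961 + 0.856012*0.069*0.039 = 0.136262
P(underwatering | wilting) = 0.044132/0.136262 ≈ 0.3239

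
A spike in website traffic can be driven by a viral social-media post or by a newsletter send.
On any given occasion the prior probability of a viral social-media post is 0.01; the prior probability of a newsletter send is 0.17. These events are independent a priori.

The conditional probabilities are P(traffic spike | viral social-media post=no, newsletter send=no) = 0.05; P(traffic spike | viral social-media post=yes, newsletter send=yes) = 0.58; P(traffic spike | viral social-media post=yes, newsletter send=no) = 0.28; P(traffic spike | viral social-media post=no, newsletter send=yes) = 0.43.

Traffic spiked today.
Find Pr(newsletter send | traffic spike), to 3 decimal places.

By total probability over the 4 (viral social-media post, newsletter send) configurations:
  P(traffic spike) = 0.05·0.99·0.83 + 0.43·0.99·0.17 + 0.28·0.01·0.83 + 0.58·0.01·0.17
        = 0.041085 + 0.072369 + 0.002324 + 0.000986 = 0.116764
The terms with newsletter send present sum to 0.073355, so
  P(newsletter send | traffic spike) = 0.073355 / 0.116764 ≈ 0.628

Pr(newsletter send | traffic spike) ≈ 0.628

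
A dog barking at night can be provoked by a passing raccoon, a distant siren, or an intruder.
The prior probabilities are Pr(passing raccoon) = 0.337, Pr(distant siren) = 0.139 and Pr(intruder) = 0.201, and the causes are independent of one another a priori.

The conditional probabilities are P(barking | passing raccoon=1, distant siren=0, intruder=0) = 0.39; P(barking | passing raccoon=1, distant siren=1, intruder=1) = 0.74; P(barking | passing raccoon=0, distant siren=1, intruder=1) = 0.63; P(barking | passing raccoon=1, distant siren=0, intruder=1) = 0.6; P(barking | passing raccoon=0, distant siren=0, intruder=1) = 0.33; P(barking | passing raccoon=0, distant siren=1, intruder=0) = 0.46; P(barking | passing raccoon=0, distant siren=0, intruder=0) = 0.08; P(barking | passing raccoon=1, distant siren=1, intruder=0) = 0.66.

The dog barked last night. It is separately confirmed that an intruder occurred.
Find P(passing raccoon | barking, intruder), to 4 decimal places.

For the numerator, keep only passing raccoon=true terms: 0.174094 + 0.034664 = 0.208758
Denominator P(barking | intruder): 0.33·0.663·0.861 + 0.63·0.663·0.139 + 0.6·0.337·0.861 + 0.74·0.337·0.139 = 0.455195
P(passing raccoon | barking, intruder) = 0.208758/0.455195 ≈ 0.4586

P(passing raccoon | barking, intruder) ≈ 0.4586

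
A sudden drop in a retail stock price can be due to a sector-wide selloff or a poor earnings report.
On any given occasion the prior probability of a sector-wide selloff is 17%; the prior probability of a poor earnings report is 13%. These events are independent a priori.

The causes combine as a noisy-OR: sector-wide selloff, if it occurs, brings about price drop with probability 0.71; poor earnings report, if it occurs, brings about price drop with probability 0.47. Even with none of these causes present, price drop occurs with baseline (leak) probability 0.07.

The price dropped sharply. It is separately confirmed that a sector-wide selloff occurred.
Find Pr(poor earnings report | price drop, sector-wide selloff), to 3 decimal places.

Under noisy-OR, P(price drop | causes) = 1 − (1−0.07)·∏(1−qᵢ) over the active causes.
Numerator (weight on configurations with poor earnings report): 0.857059·0.13 = 0.111418
The normalizing constant is 0.7303·0.87 + 0.857059·0.13 = 0.746779
P(poor earnings report | price drop, sector-wide selloff) = 0.111418/0.746779 ≈ 0.149

Pr(poor earnings report | price drop, sector-wide selloff) ≈ 0.149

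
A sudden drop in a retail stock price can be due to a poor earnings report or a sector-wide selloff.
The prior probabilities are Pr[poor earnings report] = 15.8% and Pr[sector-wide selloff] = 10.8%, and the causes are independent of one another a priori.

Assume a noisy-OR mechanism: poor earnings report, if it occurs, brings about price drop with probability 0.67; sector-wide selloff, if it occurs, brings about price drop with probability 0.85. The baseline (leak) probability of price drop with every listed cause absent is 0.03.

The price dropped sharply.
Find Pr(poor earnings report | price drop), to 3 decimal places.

Under noisy-OR, P(price drop | causes) = 1 − (1−0.03)·∏(1−qᵢ) over the active causes.
Weight on poor earnings report=true, given the evidence: 0.095822 + 0.016245 = 0.112067
Denominator P(price drop): 0.03*0.842*0.892 + 0.8545*0.842*0.108 + 0.6799*0.158*0.892 + 0.951985*0.158*0.108 = 0.212304
Posterior = 0.112067 / 0.212304 ≈ 0.528

Pr(poor earnings report | price drop) ≈ 0.528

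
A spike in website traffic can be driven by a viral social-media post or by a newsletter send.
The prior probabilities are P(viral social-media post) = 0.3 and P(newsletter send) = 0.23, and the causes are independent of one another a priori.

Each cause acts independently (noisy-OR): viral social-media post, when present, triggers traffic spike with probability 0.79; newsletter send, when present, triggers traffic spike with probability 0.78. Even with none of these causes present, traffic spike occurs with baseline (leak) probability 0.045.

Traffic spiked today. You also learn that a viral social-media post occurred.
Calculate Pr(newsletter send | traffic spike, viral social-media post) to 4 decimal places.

Under noisy-OR, P(traffic spike | causes) = 1 − (1−0.045)·∏(1−qᵢ) over the active causes.
Numerator (weight on configurations with newsletter send): 0.955879·0.23 = 0.219852
Normalizer over all consistent configurations: 0.79945·0.77 + 0.955879·0.23 = 0.835428
P(newsletter send | traffic spike, viral social-media post) = 0.219852/0.835428 ≈ 0.2632

Pr(newsletter send | traffic spike, viral social-media post) ≈ 0.2632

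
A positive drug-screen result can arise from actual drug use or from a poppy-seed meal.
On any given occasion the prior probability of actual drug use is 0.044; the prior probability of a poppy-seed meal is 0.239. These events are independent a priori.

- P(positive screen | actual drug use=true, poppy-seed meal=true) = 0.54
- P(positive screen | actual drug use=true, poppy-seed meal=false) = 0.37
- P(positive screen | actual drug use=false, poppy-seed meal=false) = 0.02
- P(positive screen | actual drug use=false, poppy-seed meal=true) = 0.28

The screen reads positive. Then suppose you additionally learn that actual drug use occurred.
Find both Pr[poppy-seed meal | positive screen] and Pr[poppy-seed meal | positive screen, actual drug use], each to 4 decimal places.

Pr[poppy-seed meal | positive screen] ≈ 0.7211; Pr[poppy-seed meal | positive screen, actual drug use] ≈ 0.3143

P(positive screen) = 0.02*0.956*0.761 + 0.28*0.956*0.239 + 0.37*0.044*0.761 + 0.54*0.044*0.239 = 0.014550 + 0.063976 + 0.012389 + 0.005679 = 0.096594
The poppy-seed meal-present share is 0.063976 + 0.005679 = 0.069655.
P(poppy-seed meal | positive screen) = 0.069655 / 0.096594 ≈ 0.7211

Now condition on the additional information:
Numerator (weight on configurations with poppy-seed meal): 0.54×0.239 = 0.129060
The normalizing constant is 0.37×0.761 + 0.54×0.239 = 0.410630
Posterior = 0.129060 / 0.410630 ≈ 0.3143
— actual drug use explains away the evidence for poppy-seed meal.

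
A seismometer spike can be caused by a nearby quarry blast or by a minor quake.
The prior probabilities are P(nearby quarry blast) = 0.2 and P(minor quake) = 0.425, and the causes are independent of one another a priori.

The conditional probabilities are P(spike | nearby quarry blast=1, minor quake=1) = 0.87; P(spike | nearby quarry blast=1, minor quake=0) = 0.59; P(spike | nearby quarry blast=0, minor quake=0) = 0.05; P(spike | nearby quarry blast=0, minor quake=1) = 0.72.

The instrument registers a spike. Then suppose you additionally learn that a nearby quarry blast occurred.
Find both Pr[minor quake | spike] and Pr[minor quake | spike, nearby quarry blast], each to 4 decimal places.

Pr[minor quake | spike] ≈ 0.7782; Pr[minor quake | spike, nearby quarry blast] ≈ 0.5215

P(spike) = 0.05·0.8·0.575 + 0.72·0.8·0.425 + 0.59·0.2·0.575 + 0.87·0.2·0.425 = 0.023000 + 0.244800 + 0.067850 + 0.073950 = 0.409600
The minor quake-present share is 0.244800 + 0.073950 = 0.318750.
Hence the posterior is 0.318750/0.409600 ≈ 0.7782.

Now also conditioning on nearby quarry blast=true:
P(spike | nearby quarry blast) = 0.59·0.575 + 0.87·0.425 = 0.339250 + 0.369750 = 0.709000
Of this, 0.369750 comes from 0.87·0.425 (the minor quake=true cases).
So P(minor quake | spike, nearby quarry blast) = 0.369750/0.709000 ≈ 0.5215.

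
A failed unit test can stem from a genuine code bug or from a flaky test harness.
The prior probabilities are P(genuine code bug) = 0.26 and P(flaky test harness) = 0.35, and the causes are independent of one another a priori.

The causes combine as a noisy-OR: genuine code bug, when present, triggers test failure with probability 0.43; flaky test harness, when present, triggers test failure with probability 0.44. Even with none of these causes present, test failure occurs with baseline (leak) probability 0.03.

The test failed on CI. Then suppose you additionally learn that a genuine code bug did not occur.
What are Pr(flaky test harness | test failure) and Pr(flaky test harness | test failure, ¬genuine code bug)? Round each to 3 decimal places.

Pr(flaky test harness | test failure) ≈ 0.668; Pr(flaky test harness | test failure, ¬genuine code bug) ≈ 0.891

Under noisy-OR, P(test failure | causes) = 1 − (1−0.03)·∏(1−qᵢ) over the active causes.
P(test failure) = 0.03*0.74*0.65 + 0.4568*0.74*0.35 + 0.4471*0.26*0.65 + 0.690376*0.26*0.35 = 0.014430 + 0.118311 + 0.075560 + 0.062824 = 0.271125
Of this, 0.181135 comes from 0.118311 + 0.062824 (the flaky test harness=true cases).
P(flaky test harness | test failure) = 0.181135 / 0.271125 ≈ 0.668

Now also conditioning on genuine code bug≠true:
By total probability over both values of flaky test harness:
  P(test failure | ¬genuine code bug) = 0.03·0.65 + 0.4568·0.35
        = 0.019500 + 0.159880 = 0.179380
Configurations with flaky test harness contribute 0.159880, so
  P(flaky test harness | test failure, ¬genuine code bug) = 0.159880 / 0.179380 ≈ 0.891
Ruling out genuine code bug raises the posterior on flaky test harness — the flip side of explaining away.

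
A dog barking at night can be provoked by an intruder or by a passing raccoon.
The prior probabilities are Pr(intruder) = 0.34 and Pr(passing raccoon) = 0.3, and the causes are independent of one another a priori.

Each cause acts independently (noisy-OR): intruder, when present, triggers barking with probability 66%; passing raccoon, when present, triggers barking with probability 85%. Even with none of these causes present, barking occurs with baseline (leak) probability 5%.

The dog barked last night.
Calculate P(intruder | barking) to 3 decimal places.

Under noisy-OR, P(barking | causes) = 1 − (1−0.05)·∏(1−qᵢ) over the active causes.
Weight on intruder=true, given the evidence: 0.161126 + 0.097058 = 0.258184
The normalizing constant is 0.05×0.66×0.7 + 0.8575×0.66×0.3 + 0.677×0.34×0.7 + 0.95155×0.34×0.3 = 0.451069
Posterior = 0.258184 / 0.451069 ≈ 0.572

P(intruder | barking) ≈ 0.572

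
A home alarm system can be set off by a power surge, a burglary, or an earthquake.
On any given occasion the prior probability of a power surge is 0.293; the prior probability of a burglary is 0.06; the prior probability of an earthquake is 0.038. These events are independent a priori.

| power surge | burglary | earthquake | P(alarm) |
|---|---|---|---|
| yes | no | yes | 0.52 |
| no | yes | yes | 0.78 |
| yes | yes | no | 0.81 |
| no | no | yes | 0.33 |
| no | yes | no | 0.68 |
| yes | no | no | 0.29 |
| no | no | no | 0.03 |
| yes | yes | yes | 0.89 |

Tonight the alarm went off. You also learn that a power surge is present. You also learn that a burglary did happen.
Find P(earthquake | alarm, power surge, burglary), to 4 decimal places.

By total probability over both values of earthquake:
  P(alarm | power surge, burglary) = 0.81*0.962 + 0.89*0.038
        = 0.779220 + 0.033820 = 0.813040
Configurations with earthquake contribute 0.033820, so
  P(earthquake | alarm, power surge, burglary) = 0.033820 / 0.813040 ≈ 0.0416

P(earthquake | alarm, power surge, burglary) ≈ 0.0416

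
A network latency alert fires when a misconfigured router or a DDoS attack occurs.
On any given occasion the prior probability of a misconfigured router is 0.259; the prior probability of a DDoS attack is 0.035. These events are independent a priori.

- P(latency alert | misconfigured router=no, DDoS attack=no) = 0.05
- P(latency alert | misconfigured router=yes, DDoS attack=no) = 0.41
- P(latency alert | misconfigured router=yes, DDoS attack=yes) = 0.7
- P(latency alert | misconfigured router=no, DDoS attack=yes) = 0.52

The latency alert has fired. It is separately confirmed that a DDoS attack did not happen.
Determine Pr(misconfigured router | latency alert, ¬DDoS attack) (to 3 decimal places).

Pr(misconfigured router | latency alert, ¬DDoS attack) ≈ 0.741

Sum P(latency alert|·) weighted by the priors over both values of misconfigured router:
  P(latency alert | ¬DDoS attack) = 0.05·0.741 + 0.41·0.259
        = 0.037050 + 0.106190 = 0.143240
Keeping only the misconfigured router-present terms gives 0.106190, so
  P(misconfigured router | latency alert, ¬DDoS attack) = 0.106190 / 0.143240 ≈ 0.741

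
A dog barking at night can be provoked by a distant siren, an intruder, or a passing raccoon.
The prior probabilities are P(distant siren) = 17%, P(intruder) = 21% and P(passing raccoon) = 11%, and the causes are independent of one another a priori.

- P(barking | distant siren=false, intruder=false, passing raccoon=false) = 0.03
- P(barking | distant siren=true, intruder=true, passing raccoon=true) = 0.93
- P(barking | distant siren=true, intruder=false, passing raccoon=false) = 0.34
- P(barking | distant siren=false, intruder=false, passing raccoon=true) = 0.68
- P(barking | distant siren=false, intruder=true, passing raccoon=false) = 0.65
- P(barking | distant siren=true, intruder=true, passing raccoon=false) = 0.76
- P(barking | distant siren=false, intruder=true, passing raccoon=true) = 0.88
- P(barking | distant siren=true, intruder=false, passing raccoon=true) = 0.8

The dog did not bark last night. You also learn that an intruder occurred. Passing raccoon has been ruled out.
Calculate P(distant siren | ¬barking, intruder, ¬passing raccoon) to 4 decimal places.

By total probability over both values of distant siren:
  P(¬barking | intruder, ¬passing raccoon) = 0.35·0.83 + 0.24·0.17
        = 0.290500 + 0.040800 = 0.331300
Keeping only the distant siren-present terms gives 0.040800, so
  P(distant siren | ¬barking, intruder, ¬passing raccoon) = 0.040800 / 0.331300 ≈ 0.1232

P(distant siren | ¬barking, intruder, ¬passing raccoon) ≈ 0.1232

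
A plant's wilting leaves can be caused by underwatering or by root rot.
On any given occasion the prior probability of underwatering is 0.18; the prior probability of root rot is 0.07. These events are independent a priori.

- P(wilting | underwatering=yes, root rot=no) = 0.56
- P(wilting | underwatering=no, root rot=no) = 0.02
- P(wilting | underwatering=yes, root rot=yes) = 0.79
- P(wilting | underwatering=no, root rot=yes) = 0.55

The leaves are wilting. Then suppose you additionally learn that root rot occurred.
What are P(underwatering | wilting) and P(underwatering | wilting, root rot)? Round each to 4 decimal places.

Sum P(wilting|·) weighted by the priors over the 4 (underwatering, root rot) configurations:
  P(wilting) = 0.02·0.82·0.93 + 0.55·0.82·0.07 + 0.56·0.18·0.93 + 0.79·0.18·0.07
        = 0.015252 + 0.031570 + 0.093744 + 0.009954 = 0.150520
Keeping only the underwatering-present terms gives 0.103698, so
  P(underwatering | wilting) = 0.103698 / 0.150520 ≈ 0.6889

Now condition on the additional information:
By total probability over both values of underwatering:
  P(wilting | root rot) = 0.55×0.82 + 0.79×0.18
        = 0.451000 + 0.142200 = 0.593200
Keeping only the underwatering-present terms gives 0.142200, so
  P(underwatering | wilting, root rot) = 0.142200 / 0.593200 ≈ 0.2397
The drop from 0.6889 to 0.2397 is the explaining-away (discounting) effect.

P(underwatering | wilting) ≈ 0.6889; P(underwatering | wilting, root rot) ≈ 0.2397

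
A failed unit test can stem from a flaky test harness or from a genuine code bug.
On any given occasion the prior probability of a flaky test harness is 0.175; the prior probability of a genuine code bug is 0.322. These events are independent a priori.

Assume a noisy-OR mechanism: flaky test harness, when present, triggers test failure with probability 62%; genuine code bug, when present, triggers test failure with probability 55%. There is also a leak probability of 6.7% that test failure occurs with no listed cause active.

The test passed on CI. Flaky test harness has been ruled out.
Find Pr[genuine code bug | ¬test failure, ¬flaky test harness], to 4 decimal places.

Pr[genuine code bug | ¬test failure, ¬flaky test harness] ≈ 0.1761

Under noisy-OR, P(test failure | causes) = 1 − (1−0.067)·∏(1−qᵢ) over the active causes.
P(¬test failure | ¬flaky test harness) = 0.933*0.678 + 0.41985*0.322 = 0.632574 + 0.135192 = 0.767766
The genuine code bug-present share is 0.41985*0.322 = 0.135192.
P(genuine code bug | ¬test failure, ¬flaky test harness) = 0.135192 / 0.767766 ≈ 0.1761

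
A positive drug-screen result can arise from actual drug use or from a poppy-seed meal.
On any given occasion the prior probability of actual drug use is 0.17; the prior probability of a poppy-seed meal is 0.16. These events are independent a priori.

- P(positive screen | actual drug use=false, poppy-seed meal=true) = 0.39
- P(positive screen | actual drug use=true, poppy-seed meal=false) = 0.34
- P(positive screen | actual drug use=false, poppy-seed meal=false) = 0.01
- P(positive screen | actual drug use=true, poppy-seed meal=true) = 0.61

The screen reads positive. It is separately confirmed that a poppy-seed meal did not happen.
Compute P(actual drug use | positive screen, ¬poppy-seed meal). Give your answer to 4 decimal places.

P(actual drug use | positive screen, ¬poppy-seed meal) ≈ 0.8744

P(positive screen | ¬poppy-seed meal) = 0.01*0.83 + 0.34*0.17 = 0.008300 + 0.057800 = 0.066100
Restricting to configurations with actual drug use present: 0.34*0.17 = 0.057800.
Hence the posterior is 0.057800/0.066100 ≈ 0.8744.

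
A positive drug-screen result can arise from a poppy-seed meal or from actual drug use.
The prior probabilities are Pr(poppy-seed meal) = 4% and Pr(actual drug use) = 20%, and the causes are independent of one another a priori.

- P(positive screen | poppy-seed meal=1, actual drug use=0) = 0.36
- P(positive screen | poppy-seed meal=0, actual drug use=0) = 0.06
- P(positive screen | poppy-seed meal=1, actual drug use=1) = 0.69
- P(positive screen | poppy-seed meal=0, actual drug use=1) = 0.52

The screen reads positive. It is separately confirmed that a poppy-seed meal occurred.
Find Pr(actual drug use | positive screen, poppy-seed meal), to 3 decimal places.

Pr(actual drug use | positive screen, poppy-seed meal) ≈ 0.324

Enumerate both values of actual drug use and weight by the priors:
  P(positive screen | poppy-seed meal) = 0.36·0.8 + 0.69·0.2
        = 0.288000 + 0.138000 = 0.426000
Configurations with actual drug use contribute 0.138000, so
  P(actual drug use | positive screen, poppy-seed meal) = 0.138000 / 0.426000 ≈ 0.324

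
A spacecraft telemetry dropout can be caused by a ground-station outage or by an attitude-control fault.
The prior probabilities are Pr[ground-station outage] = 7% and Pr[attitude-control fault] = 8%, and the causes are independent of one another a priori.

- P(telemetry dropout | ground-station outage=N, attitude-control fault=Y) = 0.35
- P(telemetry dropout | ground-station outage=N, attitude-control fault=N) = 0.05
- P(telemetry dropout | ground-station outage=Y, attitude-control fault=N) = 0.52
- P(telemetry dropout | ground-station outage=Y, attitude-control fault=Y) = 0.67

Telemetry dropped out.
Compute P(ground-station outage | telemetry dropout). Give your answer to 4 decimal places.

P(telemetry dropout) = 0.05×0.93×0.92 + 0.35×0.93×0.08 + 0.52×0.07×0.92 + 0.67×0.07×0.08 = 0.042780 + 0.026040 + 0.033488 + 0.003752 = 0.106060
Restricting to configurations with ground-station outage present: 0.033488 + 0.003752 = 0.037240.
Hence the posterior is 0.037240/0.106060 ≈ 0.3511.

P(ground-station outage | telemetry dropout) ≈ 0.3511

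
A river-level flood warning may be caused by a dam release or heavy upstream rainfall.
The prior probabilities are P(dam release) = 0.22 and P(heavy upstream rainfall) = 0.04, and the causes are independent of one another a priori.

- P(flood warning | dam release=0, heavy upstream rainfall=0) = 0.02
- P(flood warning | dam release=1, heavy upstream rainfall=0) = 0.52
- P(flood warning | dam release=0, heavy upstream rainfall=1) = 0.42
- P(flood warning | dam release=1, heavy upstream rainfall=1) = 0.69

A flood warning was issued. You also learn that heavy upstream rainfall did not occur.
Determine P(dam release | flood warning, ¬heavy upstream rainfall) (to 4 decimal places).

For the numerator, keep only dam release=true terms: 0.52×0.22 = 0.114400
The normalizing constant is 0.02×0.78 + 0.52×0.22 = 0.130000
P(dam release | flood warning, ¬heavy upstream rainfall) = 0.114400/0.130000 ≈ 0.8800

P(dam release | flood warning, ¬heavy upstream rainfall) ≈ 0.8800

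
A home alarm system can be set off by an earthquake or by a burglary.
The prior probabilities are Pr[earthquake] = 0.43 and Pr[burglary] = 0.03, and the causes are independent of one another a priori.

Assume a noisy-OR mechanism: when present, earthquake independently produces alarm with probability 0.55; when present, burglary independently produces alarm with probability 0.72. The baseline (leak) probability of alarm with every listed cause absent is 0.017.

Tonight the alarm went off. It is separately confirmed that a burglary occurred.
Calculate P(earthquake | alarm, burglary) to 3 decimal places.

Under noisy-OR, P(alarm | causes) = 1 − (1−0.017)·∏(1−qᵢ) over the active causes.
By total probability over both values of earthquake:
  P(alarm | burglary) = 0.72476·0.57 + 0.876142·0.43
        = 0.413113 + 0.376741 = 0.789854
Keeping only the earthquake-present terms gives 0.376741, so
  P(earthquake | alarm, burglary) = 0.376741 / 0.789854 ≈ 0.477

P(earthquake | alarm, burglary) ≈ 0.477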